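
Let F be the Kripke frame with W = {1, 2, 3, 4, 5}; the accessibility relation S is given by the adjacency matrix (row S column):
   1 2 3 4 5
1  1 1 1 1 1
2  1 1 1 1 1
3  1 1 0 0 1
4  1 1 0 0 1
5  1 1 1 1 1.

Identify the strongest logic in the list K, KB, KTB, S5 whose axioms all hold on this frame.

KB

Symmetric (axiom B): yes — every pair in S has its reverse in S.
Reflexive (axiom T): no — 3 is not related to itself.
Euclidean (axiom 5): no — 1 S 3 and 1 S 4, but not 3 S 4.
So F validates K, KB; KTB would additionally require S to be reflexive. The strongest is KB.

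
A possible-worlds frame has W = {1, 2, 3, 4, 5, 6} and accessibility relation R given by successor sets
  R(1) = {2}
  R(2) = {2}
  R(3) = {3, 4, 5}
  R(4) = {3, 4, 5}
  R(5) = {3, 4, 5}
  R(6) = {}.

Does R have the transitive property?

Transitive: yes — every two-step R-path is closed by a direct edge.

Yes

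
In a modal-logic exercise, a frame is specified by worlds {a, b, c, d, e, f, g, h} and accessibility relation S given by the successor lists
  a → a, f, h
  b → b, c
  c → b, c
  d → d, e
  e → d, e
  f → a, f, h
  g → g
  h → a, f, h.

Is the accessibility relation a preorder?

Yes

Reflexive: yes — every world is S-related to itself.
Transitive: yes — every two-step S-path is closed by a direct edge.
So S is a preorder.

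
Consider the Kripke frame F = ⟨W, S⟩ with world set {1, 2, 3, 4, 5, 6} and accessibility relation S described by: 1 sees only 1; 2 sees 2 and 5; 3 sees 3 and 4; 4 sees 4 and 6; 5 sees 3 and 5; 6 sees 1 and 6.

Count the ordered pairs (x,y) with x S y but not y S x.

5

Enumerating: (2,5), (3,4), (4,6), (5,3), (6,1).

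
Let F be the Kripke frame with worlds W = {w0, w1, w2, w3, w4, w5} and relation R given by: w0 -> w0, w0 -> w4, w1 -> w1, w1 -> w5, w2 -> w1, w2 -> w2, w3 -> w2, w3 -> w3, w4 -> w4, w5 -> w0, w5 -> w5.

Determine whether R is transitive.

Transitive: no — w1 R w5 and w5 R w0, but not w1 R w0.

No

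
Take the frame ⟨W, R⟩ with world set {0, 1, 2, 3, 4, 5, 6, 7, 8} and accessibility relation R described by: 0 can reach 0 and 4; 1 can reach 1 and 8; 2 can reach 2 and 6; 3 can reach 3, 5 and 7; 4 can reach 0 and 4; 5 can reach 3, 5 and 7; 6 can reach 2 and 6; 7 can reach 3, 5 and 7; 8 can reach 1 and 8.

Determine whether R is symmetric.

Symmetric: yes — every pair in R has its reverse in R.

Yes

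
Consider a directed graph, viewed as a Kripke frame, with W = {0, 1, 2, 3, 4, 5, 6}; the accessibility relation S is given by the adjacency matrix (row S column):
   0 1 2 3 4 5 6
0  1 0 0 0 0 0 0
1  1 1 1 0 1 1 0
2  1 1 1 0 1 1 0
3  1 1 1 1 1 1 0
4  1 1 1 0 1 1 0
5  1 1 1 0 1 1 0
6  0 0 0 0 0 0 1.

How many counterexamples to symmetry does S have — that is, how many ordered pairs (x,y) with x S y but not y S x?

Enumerating: (1,0), (2,0), (3,0), (3,1), (3,2), (3,4), (3,5), (4,0), (5,0).

9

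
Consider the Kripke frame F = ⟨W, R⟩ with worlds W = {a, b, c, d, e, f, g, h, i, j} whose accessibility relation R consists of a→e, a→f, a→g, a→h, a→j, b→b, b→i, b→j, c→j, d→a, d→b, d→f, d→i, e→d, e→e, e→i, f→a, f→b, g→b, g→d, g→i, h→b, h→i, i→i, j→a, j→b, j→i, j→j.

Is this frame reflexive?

Reflexive: no — a is not related to itself.

No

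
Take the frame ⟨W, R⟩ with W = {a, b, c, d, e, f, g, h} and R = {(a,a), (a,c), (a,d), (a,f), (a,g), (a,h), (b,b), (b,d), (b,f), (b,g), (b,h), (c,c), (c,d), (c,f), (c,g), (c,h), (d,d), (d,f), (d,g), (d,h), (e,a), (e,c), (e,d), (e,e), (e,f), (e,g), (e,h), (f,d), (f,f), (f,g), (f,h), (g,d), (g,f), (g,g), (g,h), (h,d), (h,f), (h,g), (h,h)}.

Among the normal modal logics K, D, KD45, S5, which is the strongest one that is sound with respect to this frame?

D

Serial (axiom D): yes — every world has a successor (e.g. a R a).
Euclidean (axiom 5): no — a R d and a R c, but not d R c.
Transitive (axiom 4): yes — every two-step R-path is closed by a direct edge.
Reflexive (axiom T): yes — every world is R-related to itself.
So F validates K, D; KD45 would additionally require R to be Euclidean. The strongest is D.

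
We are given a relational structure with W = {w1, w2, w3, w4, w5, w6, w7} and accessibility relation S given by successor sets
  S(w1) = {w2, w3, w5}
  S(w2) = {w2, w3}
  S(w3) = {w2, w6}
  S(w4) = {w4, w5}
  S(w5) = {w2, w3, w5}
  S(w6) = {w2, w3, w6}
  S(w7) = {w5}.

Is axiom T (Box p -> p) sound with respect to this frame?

No

The schema T characterises exactly the reflexive frames.
Reflexive: no — w1 is not related to itself.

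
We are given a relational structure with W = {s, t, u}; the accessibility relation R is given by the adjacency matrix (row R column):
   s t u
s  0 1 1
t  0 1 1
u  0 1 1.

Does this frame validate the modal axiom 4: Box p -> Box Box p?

Axiom 4 corresponds to the accessibility relation being transitive.
Transitive: yes — every two-step R-path is closed by a direct edge.

Yes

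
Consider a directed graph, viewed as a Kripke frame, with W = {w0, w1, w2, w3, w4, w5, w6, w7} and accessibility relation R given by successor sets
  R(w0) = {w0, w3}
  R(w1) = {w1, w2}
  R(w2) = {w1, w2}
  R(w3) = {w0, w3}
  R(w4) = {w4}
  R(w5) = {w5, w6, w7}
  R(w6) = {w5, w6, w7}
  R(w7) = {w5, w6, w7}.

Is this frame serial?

Yes

Serial: yes — every world has a successor (e.g. w0 R w0).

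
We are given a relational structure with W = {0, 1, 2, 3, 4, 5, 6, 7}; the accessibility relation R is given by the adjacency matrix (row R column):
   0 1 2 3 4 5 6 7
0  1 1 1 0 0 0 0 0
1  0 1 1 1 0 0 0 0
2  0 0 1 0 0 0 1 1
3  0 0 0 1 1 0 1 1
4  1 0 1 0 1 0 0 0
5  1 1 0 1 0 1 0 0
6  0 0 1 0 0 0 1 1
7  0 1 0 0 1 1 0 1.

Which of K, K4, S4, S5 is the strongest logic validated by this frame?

K

Transitive (axiom 4): no — 0 R 1 and 1 R 3, but not 0 R 3.
Reflexive (axiom T): yes — every world is R-related to itself.
Euclidean (axiom 5): no — 0 R 2 and 0 R 1, but not 2 R 1.
So F validates K; K4 would additionally require R to be transitive. The strongest is K.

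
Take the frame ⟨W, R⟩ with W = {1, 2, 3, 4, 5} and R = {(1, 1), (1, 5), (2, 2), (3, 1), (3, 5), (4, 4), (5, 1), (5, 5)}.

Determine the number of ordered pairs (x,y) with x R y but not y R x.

Enumerating: (3,1), (3,5).

2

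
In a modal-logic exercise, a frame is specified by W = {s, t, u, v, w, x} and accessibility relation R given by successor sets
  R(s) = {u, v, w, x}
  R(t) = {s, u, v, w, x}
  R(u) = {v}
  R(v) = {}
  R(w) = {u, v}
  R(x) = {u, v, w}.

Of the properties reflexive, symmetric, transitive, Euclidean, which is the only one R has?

transitive

Reflexive: no — s is not related to itself.
Symmetric: no — s R u but not u R s.
Transitive: yes — every two-step R-path is closed by a direct edge.
Euclidean: no — s R u and s R w, but not u R w.
Only transitive holds.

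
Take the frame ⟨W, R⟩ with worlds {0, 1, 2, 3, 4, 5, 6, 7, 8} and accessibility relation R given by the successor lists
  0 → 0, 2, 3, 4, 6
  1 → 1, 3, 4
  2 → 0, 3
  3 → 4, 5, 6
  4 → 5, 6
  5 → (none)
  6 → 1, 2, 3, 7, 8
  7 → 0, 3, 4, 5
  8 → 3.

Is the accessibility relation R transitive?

No

Transitive: no — 0 R 3 and 3 R 5, but not 0 R 5.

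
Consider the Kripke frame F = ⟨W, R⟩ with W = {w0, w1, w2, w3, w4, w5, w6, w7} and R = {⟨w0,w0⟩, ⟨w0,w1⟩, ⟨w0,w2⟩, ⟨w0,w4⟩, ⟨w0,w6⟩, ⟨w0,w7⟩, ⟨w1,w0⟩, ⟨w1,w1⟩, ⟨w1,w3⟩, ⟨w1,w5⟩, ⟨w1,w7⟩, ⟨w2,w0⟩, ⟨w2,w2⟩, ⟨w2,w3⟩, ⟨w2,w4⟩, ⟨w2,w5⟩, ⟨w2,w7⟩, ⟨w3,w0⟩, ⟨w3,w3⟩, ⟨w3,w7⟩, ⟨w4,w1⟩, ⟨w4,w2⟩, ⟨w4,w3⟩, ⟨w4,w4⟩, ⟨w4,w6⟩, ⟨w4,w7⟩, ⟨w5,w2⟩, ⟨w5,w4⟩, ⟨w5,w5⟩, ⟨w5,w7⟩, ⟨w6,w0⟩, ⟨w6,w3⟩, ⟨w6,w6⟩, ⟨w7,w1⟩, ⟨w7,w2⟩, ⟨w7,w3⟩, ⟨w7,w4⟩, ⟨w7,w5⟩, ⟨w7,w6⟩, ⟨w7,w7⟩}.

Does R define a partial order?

No

Reflexive: yes — every world is R-related to itself.
Transitive: no — w0 R w1 and w1 R w3, but not w0 R w3.
Antisymmetric: no — w0 R w1 and w1 R w0 with w0 ≠ w1.
So R is not a partial order.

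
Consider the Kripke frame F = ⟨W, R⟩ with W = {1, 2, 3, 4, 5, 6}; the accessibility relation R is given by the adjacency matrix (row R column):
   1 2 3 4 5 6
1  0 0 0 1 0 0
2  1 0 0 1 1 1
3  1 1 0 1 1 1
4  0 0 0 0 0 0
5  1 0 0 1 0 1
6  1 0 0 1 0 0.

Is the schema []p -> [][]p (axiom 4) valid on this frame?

By correspondence theory, 4 is valid on a frame iff R is transitive.
Transitive: yes — every two-step R-path is closed by a direct edge.

Yes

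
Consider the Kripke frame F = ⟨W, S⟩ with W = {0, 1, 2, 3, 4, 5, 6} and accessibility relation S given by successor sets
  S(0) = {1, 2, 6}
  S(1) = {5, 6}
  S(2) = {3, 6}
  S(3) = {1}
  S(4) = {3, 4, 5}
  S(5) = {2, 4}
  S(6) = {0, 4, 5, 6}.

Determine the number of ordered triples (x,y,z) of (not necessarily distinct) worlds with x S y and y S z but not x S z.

Enumerating: (0,1,5), (0,2,3), (0,6,0), (0,6,4), (0,6,5), (1,5,2), (1,5,4), (1,6,0), (1,6,4), (2,3,1), (2,6,0), (2,6,4), … and 13 more.
Total: 25.

25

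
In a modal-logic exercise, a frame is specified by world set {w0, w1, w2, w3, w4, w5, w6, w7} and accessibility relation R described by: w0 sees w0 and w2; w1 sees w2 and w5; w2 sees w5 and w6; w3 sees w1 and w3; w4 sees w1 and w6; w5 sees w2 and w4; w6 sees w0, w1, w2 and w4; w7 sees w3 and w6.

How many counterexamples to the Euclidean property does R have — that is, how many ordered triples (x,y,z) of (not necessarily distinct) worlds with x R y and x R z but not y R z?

Enumerating: (w0,w2,w0), (w0,w2,w2), (w1,w2,w2), (w1,w5,w5), (w2,w5,w5), (w2,w5,w6), (w2,w6,w5), (w2,w6,w6), (w3,w1,w1), (w3,w1,w3), (w4,w1,w1), (w4,w1,w6), … and 20 more.
Total: 32.

32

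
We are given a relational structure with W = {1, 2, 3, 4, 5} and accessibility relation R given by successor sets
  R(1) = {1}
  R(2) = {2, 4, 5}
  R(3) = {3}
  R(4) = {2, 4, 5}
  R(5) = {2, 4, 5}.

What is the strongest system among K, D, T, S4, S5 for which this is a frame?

Serial (axiom D): yes — every world has a successor (e.g. 1 R 1).
Reflexive (axiom T): yes — every world is R-related to itself.
Transitive (axiom 4): yes — every two-step R-path is closed by a direct edge.
Euclidean (axiom 5): yes — any two successors of a common world are R-related.
So F validates K, D, T, S4, S5. The strongest is S5.

S5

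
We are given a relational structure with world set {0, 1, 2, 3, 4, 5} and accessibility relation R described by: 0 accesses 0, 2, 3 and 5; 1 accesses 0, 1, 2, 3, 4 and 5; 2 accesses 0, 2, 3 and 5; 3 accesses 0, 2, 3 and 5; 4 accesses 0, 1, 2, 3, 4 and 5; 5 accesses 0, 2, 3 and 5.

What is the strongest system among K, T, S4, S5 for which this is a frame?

S4

Reflexive (axiom T): yes — every world is R-related to itself.
Transitive (axiom 4): yes — every two-step R-path is closed by a direct edge.
Euclidean (axiom 5): no — 1 R 0 and 1 R 4, but not 0 R 4.
So F validates K, T, S4; S5 would additionally require R to be Euclidean. The strongest is S4.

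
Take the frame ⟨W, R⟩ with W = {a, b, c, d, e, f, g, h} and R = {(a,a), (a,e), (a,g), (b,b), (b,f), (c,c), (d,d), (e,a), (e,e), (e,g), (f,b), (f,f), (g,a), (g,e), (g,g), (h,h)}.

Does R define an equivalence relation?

Reflexive: yes — every world is R-related to itself.
Symmetric: yes — every pair in R has its reverse in R.
Transitive: yes — every two-step R-path is closed by a direct edge.
So R is an equivalence relation.

Yes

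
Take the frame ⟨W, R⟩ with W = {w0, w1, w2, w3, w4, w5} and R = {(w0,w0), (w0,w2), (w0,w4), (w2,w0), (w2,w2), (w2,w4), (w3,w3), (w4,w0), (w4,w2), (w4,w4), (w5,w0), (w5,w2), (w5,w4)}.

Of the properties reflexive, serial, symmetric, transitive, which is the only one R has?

transitive

Reflexive: no — w1 is not related to itself.
Serial: no — w1 has no R-successor.
Symmetric: no — w5 R w0 but not w0 R w5.
Transitive: yes — every two-step R-path is closed by a direct edge.
Only transitive holds.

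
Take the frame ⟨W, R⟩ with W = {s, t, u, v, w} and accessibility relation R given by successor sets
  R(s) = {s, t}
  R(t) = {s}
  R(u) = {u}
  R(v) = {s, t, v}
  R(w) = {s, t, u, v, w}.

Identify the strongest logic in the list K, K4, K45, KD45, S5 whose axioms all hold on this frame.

K

Transitive (axiom 4): no — t R s and s R t, but not t R t.
Euclidean (axiom 5): no — w R s and w R u, but not s R u.
Serial (axiom D): yes — every world has a successor (e.g. s R s).
Reflexive (axiom T): no — t is not related to itself.
So F validates K; K4 would additionally require R to be transitive. The strongest is K.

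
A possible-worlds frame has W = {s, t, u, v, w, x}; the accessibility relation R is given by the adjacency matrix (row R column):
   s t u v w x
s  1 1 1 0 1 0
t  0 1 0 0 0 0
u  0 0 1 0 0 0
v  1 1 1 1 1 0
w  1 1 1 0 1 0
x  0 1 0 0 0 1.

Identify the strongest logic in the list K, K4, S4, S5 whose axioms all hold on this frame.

Transitive (axiom 4): yes — every two-step R-path is closed by a direct edge.
Reflexive (axiom T): yes — every world is R-related to itself.
Euclidean (axiom 5): no — s R t and s R u, but not t R u.
So F validates K, K4, S4; S5 would additionally require R to be Euclidean. The strongest is S4.

S4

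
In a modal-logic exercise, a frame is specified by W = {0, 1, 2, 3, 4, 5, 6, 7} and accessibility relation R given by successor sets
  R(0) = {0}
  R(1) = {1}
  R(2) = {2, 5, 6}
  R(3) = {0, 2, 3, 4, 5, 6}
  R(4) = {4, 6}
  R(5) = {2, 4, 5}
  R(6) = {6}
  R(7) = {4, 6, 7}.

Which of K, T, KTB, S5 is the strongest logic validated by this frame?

T

Reflexive (axiom T): yes — every world is R-related to itself.
Symmetric (axiom B): no — 2 R 6 but not 6 R 2.
Euclidean (axiom 5): no — 2 R 5 and 2 R 6, but not 5 R 6.
So F validates K, T; KTB would additionally require R to be symmetric. The strongest is T.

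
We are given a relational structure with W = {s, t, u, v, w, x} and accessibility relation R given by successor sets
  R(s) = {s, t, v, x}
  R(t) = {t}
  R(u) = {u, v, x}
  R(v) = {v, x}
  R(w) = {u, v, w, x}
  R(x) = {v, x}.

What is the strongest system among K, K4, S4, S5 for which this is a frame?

S4

Transitive (axiom 4): yes — every two-step R-path is closed by a direct edge.
Reflexive (axiom T): yes — every world is R-related to itself.
Euclidean (axiom 5): no — s R t and s R v, but not t R v.
So F validates K, K4, S4; S5 would additionally require R to be Euclidean. The strongest is S4.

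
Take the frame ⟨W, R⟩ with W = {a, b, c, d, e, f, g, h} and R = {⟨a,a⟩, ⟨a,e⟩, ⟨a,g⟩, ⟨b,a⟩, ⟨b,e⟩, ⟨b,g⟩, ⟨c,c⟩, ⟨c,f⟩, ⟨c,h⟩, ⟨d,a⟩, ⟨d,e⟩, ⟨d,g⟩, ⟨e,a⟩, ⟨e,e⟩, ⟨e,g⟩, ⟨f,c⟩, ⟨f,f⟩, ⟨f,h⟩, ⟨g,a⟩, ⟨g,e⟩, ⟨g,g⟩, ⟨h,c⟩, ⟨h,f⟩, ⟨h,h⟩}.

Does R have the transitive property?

Yes

Transitive: yes — every two-step R-path is closed by a direct edge.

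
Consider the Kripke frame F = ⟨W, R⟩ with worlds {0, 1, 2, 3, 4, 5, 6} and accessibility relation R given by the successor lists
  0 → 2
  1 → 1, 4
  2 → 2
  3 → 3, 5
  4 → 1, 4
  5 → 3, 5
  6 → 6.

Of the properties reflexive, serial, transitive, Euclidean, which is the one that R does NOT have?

reflexive

Reflexive: no — 0 is not related to itself.
Serial: yes — every world has a successor (e.g. 0 R 2).
Transitive: yes — every two-step R-path is closed by a direct edge.
Euclidean: yes — any two successors of a common world are R-related.
Only reflexive fails.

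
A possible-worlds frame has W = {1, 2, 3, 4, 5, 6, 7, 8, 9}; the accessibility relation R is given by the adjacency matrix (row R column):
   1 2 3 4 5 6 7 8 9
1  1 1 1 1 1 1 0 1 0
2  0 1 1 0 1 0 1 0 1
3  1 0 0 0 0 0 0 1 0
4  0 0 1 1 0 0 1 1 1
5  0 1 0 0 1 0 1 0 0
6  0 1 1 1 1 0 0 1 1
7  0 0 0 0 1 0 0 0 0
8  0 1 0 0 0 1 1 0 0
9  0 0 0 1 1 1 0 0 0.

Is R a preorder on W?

Reflexive: no — 3 is not related to itself.
Transitive: no — 1 R 2 and 2 R 7, but not 1 R 7.
So R is not a preorder.

No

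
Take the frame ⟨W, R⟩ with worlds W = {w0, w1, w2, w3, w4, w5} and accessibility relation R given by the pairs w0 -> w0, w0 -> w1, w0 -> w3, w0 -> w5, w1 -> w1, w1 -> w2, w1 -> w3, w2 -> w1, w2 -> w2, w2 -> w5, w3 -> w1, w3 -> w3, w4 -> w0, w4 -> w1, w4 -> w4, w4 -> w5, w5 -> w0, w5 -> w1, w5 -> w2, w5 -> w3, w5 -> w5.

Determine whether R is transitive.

No

Transitive: no — w0 R w1 and w1 R w2, but not w0 R w2.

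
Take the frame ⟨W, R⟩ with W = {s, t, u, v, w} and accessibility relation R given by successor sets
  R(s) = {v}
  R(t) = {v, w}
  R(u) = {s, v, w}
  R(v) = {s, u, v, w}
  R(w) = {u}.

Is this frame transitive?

No

Transitive: no — s R v and v R u, but not s R u.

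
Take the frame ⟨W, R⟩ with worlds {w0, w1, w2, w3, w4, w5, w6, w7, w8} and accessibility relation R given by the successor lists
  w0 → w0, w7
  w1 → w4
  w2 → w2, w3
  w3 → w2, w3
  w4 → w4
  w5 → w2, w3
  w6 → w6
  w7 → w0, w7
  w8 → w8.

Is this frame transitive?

Yes

Transitive: yes — every two-step R-path is closed by a direct edge.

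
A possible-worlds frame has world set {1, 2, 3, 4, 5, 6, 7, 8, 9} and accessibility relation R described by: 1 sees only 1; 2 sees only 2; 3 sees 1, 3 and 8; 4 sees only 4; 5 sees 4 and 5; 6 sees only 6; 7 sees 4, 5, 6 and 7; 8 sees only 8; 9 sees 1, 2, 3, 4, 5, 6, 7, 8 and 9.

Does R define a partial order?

Yes

Reflexive: yes — every world is R-related to itself.
Transitive: yes — every two-step R-path is closed by a direct edge.
Antisymmetric: yes — no distinct pair is related both ways.
So R is a partial order.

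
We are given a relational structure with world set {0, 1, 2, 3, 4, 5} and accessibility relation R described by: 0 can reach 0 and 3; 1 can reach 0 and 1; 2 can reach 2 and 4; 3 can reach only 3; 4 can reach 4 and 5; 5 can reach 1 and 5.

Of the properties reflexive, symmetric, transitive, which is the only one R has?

reflexive

Reflexive: yes — every world is R-related to itself.
Symmetric: no — 0 R 3 but not 3 R 0.
Transitive: no — 1 R 0 and 0 R 3, but not 1 R 3.
Only reflexive holds.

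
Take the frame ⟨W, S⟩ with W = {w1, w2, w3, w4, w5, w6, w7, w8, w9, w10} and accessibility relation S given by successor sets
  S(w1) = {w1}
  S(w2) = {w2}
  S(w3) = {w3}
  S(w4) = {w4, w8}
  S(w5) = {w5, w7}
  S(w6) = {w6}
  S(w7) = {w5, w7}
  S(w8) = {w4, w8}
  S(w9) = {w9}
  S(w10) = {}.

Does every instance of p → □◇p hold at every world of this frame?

Yes

The schema B characterises exactly the symmetric frames.
Symmetric: yes — every pair in S has its reverse in S.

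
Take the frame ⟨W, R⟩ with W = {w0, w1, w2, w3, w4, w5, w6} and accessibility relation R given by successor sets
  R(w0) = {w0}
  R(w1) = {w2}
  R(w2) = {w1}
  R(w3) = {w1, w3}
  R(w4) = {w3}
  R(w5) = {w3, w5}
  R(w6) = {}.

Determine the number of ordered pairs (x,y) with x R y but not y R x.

3

Enumerating: (w3,w1), (w4,w3), (w5,w3).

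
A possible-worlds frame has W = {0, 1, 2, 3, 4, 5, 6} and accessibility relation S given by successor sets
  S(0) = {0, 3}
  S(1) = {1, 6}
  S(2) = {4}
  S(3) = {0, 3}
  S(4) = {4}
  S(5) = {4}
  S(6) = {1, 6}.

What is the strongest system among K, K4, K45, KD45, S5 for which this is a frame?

KD45

Transitive (axiom 4): yes — every two-step S-path is closed by a direct edge.
Euclidean (axiom 5): yes — any two successors of a common world are S-related.
Serial (axiom D): yes — every world has a successor (e.g. 0 S 0).
Reflexive (axiom T): no — 2 is not related to itself.
So F validates K, K4, K45, KD45; S5 would additionally require S to be reflexive. The strongest is KD45.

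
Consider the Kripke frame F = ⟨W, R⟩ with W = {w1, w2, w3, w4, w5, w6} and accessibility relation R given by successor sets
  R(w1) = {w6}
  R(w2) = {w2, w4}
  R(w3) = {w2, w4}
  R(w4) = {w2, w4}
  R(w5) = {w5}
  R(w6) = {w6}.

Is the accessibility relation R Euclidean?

Euclidean: yes — any two successors of a common world are R-related.

Yes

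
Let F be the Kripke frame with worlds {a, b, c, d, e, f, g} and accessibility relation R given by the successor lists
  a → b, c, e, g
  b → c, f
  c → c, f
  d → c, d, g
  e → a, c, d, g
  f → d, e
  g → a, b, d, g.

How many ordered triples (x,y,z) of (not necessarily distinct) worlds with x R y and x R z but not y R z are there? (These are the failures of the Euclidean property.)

34

Enumerating: (a,b,b), (a,b,e), (a,b,g), (a,c,b), (a,c,e), (a,c,g), (a,e,b), (a,e,e), (a,g,c), (a,g,e), (b,f,c), (b,f,f), … and 22 more.
Total: 34.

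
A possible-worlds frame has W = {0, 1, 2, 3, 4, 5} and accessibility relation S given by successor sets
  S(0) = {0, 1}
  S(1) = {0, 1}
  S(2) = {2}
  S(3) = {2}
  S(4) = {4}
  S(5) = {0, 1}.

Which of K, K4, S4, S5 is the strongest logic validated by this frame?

Transitive (axiom 4): yes — every two-step S-path is closed by a direct edge.
Reflexive (axiom T): no — 3 is not related to itself.
Euclidean (axiom 5): yes — any two successors of a common world are S-related.
So F validates K, K4; S4 would additionally require S to be reflexive. The strongest is K4.

K4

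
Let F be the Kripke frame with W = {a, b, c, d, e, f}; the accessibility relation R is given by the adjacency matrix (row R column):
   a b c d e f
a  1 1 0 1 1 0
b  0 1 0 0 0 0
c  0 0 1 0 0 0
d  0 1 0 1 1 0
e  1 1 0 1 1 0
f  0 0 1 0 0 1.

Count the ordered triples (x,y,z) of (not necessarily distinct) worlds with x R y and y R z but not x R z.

1

Enumerating: (d,e,a).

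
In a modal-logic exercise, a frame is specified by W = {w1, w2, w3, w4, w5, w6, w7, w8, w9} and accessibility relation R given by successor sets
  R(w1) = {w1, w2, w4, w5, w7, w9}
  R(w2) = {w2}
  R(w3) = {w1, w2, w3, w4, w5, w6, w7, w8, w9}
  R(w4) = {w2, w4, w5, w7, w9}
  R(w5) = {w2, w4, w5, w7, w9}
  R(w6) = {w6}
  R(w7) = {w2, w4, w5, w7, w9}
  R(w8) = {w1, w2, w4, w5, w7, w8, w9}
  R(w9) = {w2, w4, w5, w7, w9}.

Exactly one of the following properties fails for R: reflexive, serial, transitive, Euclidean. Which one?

Reflexive: yes — every world is R-related to itself.
Serial: yes — every world has a successor (e.g. w1 R w1).
Transitive: yes — every two-step R-path is closed by a direct edge.
Euclidean: no — w1 R w2 and w1 R w4, but not w2 R w4.
Only Euclidean fails.

Euclidean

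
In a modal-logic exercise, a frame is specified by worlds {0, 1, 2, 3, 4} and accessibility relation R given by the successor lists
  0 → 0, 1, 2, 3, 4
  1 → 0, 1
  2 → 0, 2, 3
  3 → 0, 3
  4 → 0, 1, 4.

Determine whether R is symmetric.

Symmetric: no — 2 R 3 but not 3 R 2.

No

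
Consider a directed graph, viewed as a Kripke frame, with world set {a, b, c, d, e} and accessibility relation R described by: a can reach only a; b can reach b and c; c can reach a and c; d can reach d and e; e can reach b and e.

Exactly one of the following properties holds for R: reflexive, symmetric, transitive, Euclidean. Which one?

Reflexive: yes — every world is R-related to itself.
Symmetric: no — b R c but not c R b.
Transitive: no — b R c and c R a, but not b R a.
Euclidean: no — b R c and b R b, but not c R b.
Only reflexive holds.

reflexive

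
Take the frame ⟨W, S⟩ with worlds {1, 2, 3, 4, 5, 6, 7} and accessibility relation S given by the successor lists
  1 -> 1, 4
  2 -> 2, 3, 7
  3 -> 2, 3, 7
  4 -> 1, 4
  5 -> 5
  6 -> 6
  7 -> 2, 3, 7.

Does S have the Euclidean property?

Yes

Euclidean: yes — any two successors of a common world are S-related.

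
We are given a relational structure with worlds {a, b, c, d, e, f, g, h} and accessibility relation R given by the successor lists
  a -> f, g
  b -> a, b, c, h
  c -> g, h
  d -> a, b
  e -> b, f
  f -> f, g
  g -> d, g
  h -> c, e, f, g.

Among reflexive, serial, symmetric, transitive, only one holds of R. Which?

serial

Reflexive: no — a is not related to itself.
Serial: yes — every world has a successor (e.g. a R f).
Symmetric: no — a R f but not f R a.
Transitive: no — a R g and g R d, but not a R d.
Only serial holds.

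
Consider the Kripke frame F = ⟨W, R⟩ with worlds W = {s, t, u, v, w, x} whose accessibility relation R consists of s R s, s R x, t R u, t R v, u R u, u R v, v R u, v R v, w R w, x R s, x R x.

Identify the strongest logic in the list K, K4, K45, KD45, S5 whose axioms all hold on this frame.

Transitive (axiom 4): yes — every two-step R-path is closed by a direct edge.
Euclidean (axiom 5): yes — any two successors of a common world are R-related.
Serial (axiom D): yes — every world has a successor (e.g. s R s).
Reflexive (axiom T): no — t is not related to itself.
So F validates K, K4, K45, KD45; S5 would additionally require R to be reflexive. The strongest is KD45.

KD45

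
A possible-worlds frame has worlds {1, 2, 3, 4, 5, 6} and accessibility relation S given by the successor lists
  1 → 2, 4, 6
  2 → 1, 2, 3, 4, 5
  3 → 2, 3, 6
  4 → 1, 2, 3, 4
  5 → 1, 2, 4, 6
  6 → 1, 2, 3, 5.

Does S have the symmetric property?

Symmetric: no — 4 S 3 but not 3 S 4.

No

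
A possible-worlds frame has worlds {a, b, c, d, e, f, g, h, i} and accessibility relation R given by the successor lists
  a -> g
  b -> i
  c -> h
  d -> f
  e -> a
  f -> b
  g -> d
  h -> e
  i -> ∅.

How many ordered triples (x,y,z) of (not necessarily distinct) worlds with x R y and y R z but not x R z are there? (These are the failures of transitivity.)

Enumerating: (a,g,d), (c,h,e), (d,f,b), (e,a,g), (f,b,i), (g,d,f), (h,e,a).

7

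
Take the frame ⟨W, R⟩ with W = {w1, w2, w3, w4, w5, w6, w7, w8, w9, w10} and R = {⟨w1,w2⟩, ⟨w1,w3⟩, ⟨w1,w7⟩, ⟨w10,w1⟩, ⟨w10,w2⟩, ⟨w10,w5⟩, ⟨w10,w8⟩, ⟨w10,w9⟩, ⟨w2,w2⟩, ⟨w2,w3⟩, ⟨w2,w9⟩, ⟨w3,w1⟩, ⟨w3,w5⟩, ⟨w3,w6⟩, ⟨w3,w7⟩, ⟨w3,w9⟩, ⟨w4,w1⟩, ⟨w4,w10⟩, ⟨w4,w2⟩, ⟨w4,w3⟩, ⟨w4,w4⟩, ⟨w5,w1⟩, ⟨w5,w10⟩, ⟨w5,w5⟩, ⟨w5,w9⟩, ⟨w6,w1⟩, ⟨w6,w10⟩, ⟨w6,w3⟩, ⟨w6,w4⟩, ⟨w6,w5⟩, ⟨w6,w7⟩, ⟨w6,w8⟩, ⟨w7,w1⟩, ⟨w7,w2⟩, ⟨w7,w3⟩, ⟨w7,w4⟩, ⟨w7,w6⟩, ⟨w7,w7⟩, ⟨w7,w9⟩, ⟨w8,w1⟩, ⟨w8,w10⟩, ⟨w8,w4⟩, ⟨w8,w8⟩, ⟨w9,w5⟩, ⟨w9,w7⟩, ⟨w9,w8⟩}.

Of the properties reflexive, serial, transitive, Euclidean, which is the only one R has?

serial

Reflexive: no — w1 is not related to itself.
Serial: yes — every world has a successor (e.g. w1 R w2).
Transitive: no — w1 R w2 and w2 R w9, but not w1 R w9.
Euclidean: no — w1 R w2 and w1 R w7, but not w2 R w7.
Only serial holds.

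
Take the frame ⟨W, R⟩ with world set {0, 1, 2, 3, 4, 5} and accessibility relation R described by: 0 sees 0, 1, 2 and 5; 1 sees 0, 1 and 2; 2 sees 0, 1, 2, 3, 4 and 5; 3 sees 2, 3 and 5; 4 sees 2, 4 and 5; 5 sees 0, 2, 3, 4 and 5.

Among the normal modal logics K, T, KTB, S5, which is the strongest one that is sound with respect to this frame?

Reflexive (axiom T): yes — every world is R-related to itself.
Symmetric (axiom B): yes — every pair in R has its reverse in R.
Euclidean (axiom 5): no — 0 R 1 and 0 R 5, but not 1 R 5.
So F validates K, T, KTB; S5 would additionally require R to be Euclidean. The strongest is KTB.

KTB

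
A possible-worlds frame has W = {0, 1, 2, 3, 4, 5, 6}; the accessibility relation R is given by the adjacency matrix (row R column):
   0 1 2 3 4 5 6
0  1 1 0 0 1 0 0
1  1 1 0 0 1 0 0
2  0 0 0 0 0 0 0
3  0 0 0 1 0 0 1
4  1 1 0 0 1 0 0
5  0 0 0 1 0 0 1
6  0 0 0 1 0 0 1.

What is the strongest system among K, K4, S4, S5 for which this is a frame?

Transitive (axiom 4): yes — every two-step R-path is closed by a direct edge.
Reflexive (axiom T): no — 2 is not related to itself.
Euclidean (axiom 5): yes — any two successors of a common world are R-related.
So F validates K, K4; S4 would additionally require R to be reflexive. The strongest is K4.

K4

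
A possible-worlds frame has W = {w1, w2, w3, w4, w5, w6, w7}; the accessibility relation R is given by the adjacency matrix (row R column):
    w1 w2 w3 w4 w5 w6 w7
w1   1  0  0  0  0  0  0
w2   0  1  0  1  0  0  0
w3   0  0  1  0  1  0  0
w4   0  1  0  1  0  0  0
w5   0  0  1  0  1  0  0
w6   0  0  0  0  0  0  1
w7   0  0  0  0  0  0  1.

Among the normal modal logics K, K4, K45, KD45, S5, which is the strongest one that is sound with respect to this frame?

KD45

Transitive (axiom 4): yes — every two-step R-path is closed by a direct edge.
Euclidean (axiom 5): yes — any two successors of a common world are R-related.
Serial (axiom D): yes — every world has a successor (e.g. w1 R w1).
Reflexive (axiom T): no — w6 is not related to itself.
So F validates K, K4, K45, KD45; S5 would additionally require R to be reflexive. The strongest is KD45.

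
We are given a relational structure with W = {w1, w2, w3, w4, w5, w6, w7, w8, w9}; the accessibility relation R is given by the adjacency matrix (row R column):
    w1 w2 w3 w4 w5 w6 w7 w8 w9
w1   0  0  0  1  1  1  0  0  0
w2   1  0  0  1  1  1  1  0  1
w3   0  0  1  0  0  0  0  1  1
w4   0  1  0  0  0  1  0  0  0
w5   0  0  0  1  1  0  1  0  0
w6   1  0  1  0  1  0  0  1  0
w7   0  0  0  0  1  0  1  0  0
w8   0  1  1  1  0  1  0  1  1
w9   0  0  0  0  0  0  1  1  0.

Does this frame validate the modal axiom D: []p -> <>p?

Yes

By correspondence theory, D is valid on a frame iff R is serial.
Serial: yes — every world has a successor (e.g. w1 R w4).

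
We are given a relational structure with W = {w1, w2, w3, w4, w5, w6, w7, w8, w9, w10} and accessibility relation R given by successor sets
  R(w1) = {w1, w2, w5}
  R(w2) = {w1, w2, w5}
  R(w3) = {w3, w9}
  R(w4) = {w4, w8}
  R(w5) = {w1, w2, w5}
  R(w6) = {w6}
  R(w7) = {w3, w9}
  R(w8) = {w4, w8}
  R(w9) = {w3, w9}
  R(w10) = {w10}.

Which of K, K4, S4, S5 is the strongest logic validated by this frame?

Transitive (axiom 4): yes — every two-step R-path is closed by a direct edge.
Reflexive (axiom T): no — w7 is not related to itself.
Euclidean (axiom 5): yes — any two successors of a common world are R-related.
So F validates K, K4; S4 would additionally require R to be reflexive. The strongest is K4.

K4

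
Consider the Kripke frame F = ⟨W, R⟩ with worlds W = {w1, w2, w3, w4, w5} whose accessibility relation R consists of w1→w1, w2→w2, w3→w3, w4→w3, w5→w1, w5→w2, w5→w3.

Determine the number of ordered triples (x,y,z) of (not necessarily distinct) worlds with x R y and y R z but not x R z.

0

R is transitive; there are no such tuples.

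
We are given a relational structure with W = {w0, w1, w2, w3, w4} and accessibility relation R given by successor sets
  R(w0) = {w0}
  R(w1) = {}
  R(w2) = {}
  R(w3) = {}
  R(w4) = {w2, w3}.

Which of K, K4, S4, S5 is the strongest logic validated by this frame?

Transitive (axiom 4): yes — every two-step R-path is closed by a direct edge.
Reflexive (axiom T): no — w1 is not related to itself.
Euclidean (axiom 5): no — w4 R w2 and w4 R w3, but not w2 R w3.
So F validates K, K4; S4 would additionally require R to be reflexive. The strongest is K4.

K4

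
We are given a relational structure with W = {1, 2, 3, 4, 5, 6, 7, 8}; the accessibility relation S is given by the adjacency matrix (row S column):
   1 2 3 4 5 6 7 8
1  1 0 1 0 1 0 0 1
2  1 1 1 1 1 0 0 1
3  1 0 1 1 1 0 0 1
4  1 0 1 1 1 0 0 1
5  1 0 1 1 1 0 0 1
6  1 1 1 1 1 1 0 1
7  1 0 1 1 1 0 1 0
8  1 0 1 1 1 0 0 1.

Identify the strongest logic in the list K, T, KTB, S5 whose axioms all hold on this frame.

Reflexive (axiom T): yes — every world is S-related to itself.
Symmetric (axiom B): no — 2 S 1 but not 1 S 2.
Euclidean (axiom 5): no — 2 S 1 and 2 S 4, but not 1 S 4.
So F validates K, T; KTB would additionally require S to be symmetric. The strongest is T.

T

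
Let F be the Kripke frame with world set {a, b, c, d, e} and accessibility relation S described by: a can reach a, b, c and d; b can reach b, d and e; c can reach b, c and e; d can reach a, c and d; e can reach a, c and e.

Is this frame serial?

Serial: yes — every world has a successor (e.g. a S a).

Yes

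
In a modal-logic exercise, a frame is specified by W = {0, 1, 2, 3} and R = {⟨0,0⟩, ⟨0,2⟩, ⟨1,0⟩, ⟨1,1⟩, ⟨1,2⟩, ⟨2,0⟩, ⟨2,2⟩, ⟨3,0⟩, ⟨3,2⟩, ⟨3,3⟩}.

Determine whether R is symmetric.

No

Symmetric: no — 1 R 0 but not 0 R 1.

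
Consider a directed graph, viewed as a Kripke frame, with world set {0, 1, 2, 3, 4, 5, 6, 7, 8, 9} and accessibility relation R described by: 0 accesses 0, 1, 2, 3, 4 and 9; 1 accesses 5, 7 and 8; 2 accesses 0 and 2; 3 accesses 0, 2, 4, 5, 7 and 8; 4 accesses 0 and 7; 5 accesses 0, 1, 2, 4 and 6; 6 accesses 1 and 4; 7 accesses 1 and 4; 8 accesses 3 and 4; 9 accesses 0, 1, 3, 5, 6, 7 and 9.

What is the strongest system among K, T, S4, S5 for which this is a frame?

Reflexive (axiom T): no — 1 is not related to itself.
Transitive (axiom 4): no — 0 R 1 and 1 R 5, but not 0 R 5.
Euclidean (axiom 5): no — 0 R 1 and 0 R 2, but not 1 R 2.
So F validates K; T would additionally require R to be reflexive. The strongest is K.

K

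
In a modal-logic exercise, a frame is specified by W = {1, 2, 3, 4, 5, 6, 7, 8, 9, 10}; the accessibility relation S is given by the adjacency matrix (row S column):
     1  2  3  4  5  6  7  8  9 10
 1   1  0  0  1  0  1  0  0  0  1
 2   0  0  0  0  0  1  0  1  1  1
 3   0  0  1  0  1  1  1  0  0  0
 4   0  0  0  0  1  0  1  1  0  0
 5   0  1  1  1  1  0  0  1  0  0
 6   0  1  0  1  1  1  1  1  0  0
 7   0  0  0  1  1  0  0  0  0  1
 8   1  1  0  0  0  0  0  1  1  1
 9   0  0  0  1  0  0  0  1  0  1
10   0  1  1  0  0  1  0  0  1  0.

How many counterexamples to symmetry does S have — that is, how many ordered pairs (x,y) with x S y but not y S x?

Enumerating: (1,10), (1,4), (1,6), (10,3), (10,6), (2,9), (3,6), (3,7), (4,8), (5,2), (5,8), (6,4), … and 8 more.
Total: 20.

20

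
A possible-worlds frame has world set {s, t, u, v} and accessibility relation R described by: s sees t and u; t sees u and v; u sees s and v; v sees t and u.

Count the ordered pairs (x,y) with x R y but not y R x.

Enumerating: (s,t), (t,u).

2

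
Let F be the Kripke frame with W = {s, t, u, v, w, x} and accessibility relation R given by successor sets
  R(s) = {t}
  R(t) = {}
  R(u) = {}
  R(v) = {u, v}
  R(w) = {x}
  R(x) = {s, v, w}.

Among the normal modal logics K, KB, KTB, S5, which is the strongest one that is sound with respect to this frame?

K

Symmetric (axiom B): no — s R t but not t R s.
Reflexive (axiom T): no — s is not related to itself.
Euclidean (axiom 5): no — x R s and x R v, but not s R v.
So F validates K; KB would additionally require R to be symmetric. The strongest is K.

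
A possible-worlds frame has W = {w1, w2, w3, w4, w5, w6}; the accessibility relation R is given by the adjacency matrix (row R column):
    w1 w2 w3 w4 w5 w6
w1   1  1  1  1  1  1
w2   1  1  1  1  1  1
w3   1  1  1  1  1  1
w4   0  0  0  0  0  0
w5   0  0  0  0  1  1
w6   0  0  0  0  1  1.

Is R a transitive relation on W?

Transitive: yes — every two-step R-path is closed by a direct edge.

Yes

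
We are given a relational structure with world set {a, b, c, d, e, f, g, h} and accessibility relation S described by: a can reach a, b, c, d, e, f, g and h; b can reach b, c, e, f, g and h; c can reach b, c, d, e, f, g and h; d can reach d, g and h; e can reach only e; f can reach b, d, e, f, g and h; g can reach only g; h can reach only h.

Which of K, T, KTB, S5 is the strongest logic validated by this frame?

Reflexive (axiom T): yes — every world is S-related to itself.
Symmetric (axiom B): no — a S b but not b S a.
Euclidean (axiom 5): no — a S b and a S d, but not b S d.
So F validates K, T; KTB would additionally require S to be symmetric. The strongest is T.

T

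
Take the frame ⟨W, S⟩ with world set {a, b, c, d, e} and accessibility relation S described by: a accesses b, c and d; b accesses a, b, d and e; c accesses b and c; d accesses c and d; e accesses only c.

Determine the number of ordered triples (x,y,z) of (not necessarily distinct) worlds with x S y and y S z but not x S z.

Enumerating: (a,b,a), (a,b,e), (b,a,c), (b,d,c), (b,e,c), (c,b,a), (c,b,d), (c,b,e), (d,c,b), (e,c,b).

10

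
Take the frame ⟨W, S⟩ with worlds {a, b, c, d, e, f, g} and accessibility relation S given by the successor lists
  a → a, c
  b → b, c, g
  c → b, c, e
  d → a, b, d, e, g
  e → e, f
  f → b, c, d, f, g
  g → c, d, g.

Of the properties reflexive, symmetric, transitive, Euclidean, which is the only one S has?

reflexive

Reflexive: yes — every world is S-related to itself.
Symmetric: no — a S c but not c S a.
Transitive: no — a S c and c S b, but not a S b.
Euclidean: no — b S c and b S g, but not c S g.
Only reflexive holds.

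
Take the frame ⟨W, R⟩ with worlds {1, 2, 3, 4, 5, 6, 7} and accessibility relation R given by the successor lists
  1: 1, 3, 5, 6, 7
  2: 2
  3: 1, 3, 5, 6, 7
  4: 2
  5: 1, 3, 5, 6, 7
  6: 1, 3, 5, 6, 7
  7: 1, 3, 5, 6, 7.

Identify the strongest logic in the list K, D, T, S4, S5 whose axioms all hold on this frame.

D

Serial (axiom D): yes — every world has a successor (e.g. 1 R 1).
Reflexive (axiom T): no — 4 is not related to itself.
Transitive (axiom 4): yes — every two-step R-path is closed by a direct edge.
Euclidean (axiom 5): yes — any two successors of a common world are R-related.
So F validates K, D; T would additionally require R to be reflexive. The strongest is D.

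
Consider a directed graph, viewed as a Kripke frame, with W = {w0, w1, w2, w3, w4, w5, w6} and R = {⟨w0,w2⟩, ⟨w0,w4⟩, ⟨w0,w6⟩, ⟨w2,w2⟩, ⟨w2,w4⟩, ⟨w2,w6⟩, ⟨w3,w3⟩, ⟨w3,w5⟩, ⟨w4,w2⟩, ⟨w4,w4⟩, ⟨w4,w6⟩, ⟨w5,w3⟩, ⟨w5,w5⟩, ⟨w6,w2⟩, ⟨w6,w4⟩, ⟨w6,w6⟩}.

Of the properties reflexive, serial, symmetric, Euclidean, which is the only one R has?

Euclidean

Reflexive: no — w0 is not related to itself.
Serial: no — w1 has no R-successor.
Symmetric: no — w0 R w2 but not w2 R w0.
Euclidean: yes — any two successors of a common world are R-related.
Only Euclidean holds.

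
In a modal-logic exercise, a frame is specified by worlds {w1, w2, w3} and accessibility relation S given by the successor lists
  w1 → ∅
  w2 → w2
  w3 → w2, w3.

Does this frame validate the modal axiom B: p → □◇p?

No

Axiom B corresponds to the accessibility relation being symmetric.
Symmetric: no — w3 S w2 but not w2 S w3.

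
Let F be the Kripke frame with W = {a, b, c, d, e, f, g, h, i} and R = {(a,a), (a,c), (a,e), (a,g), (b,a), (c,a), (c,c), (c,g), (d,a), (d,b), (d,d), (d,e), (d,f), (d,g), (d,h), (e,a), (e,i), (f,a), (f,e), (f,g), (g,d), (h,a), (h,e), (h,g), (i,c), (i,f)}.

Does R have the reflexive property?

Reflexive: no — b is not related to itself.

No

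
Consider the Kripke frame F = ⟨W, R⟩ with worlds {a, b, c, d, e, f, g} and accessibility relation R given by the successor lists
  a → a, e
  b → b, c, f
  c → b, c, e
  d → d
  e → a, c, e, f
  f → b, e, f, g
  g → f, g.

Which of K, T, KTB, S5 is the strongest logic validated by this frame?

Reflexive (axiom T): yes — every world is R-related to itself.
Symmetric (axiom B): yes — every pair in R has its reverse in R.
Euclidean (axiom 5): no — b R c and b R f, but not c R f.
So F validates K, T, KTB; S5 would additionally require R to be Euclidean. The strongest is KTB.

KTB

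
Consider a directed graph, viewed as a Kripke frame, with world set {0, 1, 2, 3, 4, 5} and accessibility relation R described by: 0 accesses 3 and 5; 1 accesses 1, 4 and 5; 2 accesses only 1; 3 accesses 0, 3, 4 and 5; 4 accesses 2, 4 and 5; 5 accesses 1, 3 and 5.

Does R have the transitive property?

Transitive: no — 0 R 3 and 3 R 4, but not 0 R 4.

No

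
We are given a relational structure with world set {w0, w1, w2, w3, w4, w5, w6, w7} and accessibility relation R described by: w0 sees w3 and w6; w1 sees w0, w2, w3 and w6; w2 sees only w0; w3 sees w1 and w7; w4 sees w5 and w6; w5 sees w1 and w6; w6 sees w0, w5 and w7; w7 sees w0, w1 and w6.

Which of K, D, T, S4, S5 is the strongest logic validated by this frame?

D

Serial (axiom D): yes — every world has a successor (e.g. w0 R w3).
Reflexive (axiom T): no — w0 is not related to itself.
Transitive (axiom 4): no — w0 R w3 and w3 R w1, but not w0 R w1.
Euclidean (axiom 5): no — w0 R w3 and w0 R w6, but not w3 R w6.
So F validates K, D; T would additionally require R to be reflexive. The strongest is D.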